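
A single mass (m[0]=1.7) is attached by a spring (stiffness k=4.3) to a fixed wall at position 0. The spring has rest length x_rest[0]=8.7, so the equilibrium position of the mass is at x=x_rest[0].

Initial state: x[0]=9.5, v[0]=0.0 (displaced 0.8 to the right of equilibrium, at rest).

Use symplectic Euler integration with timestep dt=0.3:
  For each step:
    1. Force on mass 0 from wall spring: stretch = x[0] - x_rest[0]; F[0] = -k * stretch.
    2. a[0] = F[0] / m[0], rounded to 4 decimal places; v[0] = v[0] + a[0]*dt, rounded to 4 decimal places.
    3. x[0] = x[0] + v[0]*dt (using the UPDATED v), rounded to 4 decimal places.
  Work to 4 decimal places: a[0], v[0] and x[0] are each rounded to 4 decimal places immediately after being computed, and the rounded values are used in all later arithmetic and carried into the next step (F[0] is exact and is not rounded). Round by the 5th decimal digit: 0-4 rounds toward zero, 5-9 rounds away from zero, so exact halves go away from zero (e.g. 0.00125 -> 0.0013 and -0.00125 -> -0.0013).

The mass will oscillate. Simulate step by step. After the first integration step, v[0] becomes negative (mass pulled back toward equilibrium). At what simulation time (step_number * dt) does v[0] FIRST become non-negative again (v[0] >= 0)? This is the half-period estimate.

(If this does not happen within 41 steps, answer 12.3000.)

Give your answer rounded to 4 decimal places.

Step 0: x=[9.5000] v=[0.0000]
Step 1: x=[9.3179] v=[-0.6071]
Step 2: x=[8.9951] v=[-1.0760]
Step 3: x=[8.6051] v=[-1.2999]
Step 4: x=[8.2367] v=[-1.2279]
Step 5: x=[7.9738] v=[-0.8763]
Step 6: x=[7.8762] v=[-0.3252]
Step 7: x=[7.9662] v=[0.2999]
First v>=0 after going negative at step 7, time=2.1000

Answer: 2.1000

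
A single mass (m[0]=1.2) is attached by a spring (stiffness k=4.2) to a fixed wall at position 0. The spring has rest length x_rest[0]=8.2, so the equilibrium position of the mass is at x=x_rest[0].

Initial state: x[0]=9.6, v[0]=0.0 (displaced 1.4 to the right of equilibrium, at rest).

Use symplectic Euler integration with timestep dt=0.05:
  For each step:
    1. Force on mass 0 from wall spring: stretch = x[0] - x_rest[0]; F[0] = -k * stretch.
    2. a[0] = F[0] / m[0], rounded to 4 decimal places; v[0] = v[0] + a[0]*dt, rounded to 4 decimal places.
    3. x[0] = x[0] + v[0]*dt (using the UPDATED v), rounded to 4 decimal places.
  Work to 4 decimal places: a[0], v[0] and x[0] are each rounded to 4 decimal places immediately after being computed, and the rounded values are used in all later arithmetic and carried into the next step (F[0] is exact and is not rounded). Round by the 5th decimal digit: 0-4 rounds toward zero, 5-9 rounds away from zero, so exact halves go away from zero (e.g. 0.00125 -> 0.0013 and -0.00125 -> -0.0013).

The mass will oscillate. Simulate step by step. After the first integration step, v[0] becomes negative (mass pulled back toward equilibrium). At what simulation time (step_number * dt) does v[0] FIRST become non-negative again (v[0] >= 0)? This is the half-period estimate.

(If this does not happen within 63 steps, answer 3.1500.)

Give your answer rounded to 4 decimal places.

Answer: 1.7000

Derivation:
Step 0: x=[9.6000] v=[0.0000]
Step 1: x=[9.5878] v=[-0.2450]
Step 2: x=[9.5634] v=[-0.4879]
Step 3: x=[9.5271] v=[-0.7265]
Step 4: x=[9.4792] v=[-0.9587]
Step 5: x=[9.4201] v=[-1.1826]
Step 6: x=[9.3503] v=[-1.3961]
Step 7: x=[9.2704] v=[-1.5974]
Step 8: x=[9.1812] v=[-1.7847]
Step 9: x=[9.0834] v=[-1.9564]
Step 10: x=[8.9779] v=[-2.1110]
Step 11: x=[8.8655] v=[-2.2471]
Step 12: x=[8.7473] v=[-2.3636]
Step 13: x=[8.6243] v=[-2.4594]
Step 14: x=[8.4976] v=[-2.5337]
Step 15: x=[8.3683] v=[-2.5858]
Step 16: x=[8.2375] v=[-2.6153]
Step 17: x=[8.1064] v=[-2.6219]
Step 18: x=[7.9761] v=[-2.6055]
Step 19: x=[7.8478] v=[-2.5663]
Step 20: x=[7.7226] v=[-2.5047]
Step 21: x=[7.6015] v=[-2.4212]
Step 22: x=[7.4857] v=[-2.3165]
Step 23: x=[7.3761] v=[-2.1915]
Step 24: x=[7.2737] v=[-2.0473]
Step 25: x=[7.1794] v=[-1.8852]
Step 26: x=[7.0941] v=[-1.7066]
Step 27: x=[7.0184] v=[-1.5131]
Step 28: x=[6.9531] v=[-1.3063]
Step 29: x=[6.8987] v=[-1.0881]
Step 30: x=[6.8557] v=[-0.8604]
Step 31: x=[6.8244] v=[-0.6251]
Step 32: x=[6.8052] v=[-0.3844]
Step 33: x=[6.7982] v=[-0.1403]
Step 34: x=[6.8035] v=[0.1050]
First v>=0 after going negative at step 34, time=1.7000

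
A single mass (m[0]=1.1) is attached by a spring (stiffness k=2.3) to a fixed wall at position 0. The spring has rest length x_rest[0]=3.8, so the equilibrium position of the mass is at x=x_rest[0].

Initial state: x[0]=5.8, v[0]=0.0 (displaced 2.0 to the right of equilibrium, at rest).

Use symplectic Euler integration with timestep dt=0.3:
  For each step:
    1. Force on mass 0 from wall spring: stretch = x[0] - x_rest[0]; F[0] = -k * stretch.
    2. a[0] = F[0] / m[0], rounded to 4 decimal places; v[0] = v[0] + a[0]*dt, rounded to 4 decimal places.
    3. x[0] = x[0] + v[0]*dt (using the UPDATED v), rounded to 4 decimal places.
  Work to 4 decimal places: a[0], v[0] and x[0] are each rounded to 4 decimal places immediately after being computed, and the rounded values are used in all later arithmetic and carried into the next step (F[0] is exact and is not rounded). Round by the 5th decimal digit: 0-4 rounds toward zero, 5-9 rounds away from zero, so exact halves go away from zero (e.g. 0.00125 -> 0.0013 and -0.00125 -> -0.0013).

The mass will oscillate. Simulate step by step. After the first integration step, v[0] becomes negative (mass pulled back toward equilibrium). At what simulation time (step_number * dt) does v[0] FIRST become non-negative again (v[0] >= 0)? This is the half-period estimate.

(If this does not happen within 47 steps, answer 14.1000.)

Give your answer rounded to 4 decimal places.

Step 0: x=[5.8000] v=[0.0000]
Step 1: x=[5.4237] v=[-1.2545]
Step 2: x=[4.7418] v=[-2.2730]
Step 3: x=[3.8827] v=[-2.8638]
Step 4: x=[3.0080] v=[-2.9157]
Step 5: x=[2.2823] v=[-2.4189]
Step 6: x=[1.8422] v=[-1.4669]
Step 7: x=[1.7706] v=[-0.2388]
Step 8: x=[2.0809] v=[1.0342]
First v>=0 after going negative at step 8, time=2.4000

Answer: 2.4000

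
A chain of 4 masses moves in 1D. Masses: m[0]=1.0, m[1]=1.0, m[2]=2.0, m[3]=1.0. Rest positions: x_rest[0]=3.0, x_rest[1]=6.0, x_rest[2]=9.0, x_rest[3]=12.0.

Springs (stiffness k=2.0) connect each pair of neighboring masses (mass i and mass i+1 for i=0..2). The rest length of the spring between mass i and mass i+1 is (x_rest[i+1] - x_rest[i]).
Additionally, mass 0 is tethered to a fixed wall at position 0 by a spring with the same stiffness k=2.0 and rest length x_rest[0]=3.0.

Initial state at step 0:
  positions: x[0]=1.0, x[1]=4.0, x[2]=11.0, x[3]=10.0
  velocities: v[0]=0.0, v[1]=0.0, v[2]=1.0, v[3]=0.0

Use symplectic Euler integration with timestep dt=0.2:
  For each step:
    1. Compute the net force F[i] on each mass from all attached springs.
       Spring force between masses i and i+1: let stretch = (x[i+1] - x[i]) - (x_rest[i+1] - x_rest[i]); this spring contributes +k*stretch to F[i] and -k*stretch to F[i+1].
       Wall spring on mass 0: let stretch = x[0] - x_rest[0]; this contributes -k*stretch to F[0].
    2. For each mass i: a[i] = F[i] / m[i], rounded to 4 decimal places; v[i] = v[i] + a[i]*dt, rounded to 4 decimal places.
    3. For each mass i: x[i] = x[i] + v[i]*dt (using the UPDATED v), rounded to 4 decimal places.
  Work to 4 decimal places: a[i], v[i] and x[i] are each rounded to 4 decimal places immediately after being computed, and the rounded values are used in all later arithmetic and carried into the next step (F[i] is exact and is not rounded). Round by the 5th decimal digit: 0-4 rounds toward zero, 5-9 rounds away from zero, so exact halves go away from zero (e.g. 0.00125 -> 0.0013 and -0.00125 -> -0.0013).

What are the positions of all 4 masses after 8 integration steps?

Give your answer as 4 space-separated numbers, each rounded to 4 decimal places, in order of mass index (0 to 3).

Answer: 5.3986 7.8747 7.6840 14.7670

Derivation:
Step 0: x=[1.0000 4.0000 11.0000 10.0000] v=[0.0000 0.0000 1.0000 0.0000]
Step 1: x=[1.1600 4.3200 10.8800 10.3200] v=[0.8000 1.6000 -0.6000 1.6000]
Step 2: x=[1.4800 4.9120 10.4752 10.9248] v=[1.6000 2.9600 -2.0240 3.0240]
Step 3: x=[1.9562 5.6745 9.8659 11.7336] v=[2.3808 3.8125 -3.0467 4.0442]
Step 4: x=[2.5733 6.4748 9.1636 12.6330] v=[3.0856 4.0017 -3.5114 4.4971]
Step 5: x=[3.2967 7.1781 8.4925 13.4949] v=[3.6169 3.5166 -3.3553 4.3093]
Step 6: x=[4.0669 7.6761 7.9690 14.1966] v=[3.8508 2.4898 -2.6177 3.5083]
Step 7: x=[4.8004 7.9088 7.6828 14.6401] v=[3.6677 1.1633 -1.4308 2.2173]
Step 8: x=[5.3986 7.8747 7.6840 14.7670] v=[2.9909 -0.1705 0.0059 0.6344]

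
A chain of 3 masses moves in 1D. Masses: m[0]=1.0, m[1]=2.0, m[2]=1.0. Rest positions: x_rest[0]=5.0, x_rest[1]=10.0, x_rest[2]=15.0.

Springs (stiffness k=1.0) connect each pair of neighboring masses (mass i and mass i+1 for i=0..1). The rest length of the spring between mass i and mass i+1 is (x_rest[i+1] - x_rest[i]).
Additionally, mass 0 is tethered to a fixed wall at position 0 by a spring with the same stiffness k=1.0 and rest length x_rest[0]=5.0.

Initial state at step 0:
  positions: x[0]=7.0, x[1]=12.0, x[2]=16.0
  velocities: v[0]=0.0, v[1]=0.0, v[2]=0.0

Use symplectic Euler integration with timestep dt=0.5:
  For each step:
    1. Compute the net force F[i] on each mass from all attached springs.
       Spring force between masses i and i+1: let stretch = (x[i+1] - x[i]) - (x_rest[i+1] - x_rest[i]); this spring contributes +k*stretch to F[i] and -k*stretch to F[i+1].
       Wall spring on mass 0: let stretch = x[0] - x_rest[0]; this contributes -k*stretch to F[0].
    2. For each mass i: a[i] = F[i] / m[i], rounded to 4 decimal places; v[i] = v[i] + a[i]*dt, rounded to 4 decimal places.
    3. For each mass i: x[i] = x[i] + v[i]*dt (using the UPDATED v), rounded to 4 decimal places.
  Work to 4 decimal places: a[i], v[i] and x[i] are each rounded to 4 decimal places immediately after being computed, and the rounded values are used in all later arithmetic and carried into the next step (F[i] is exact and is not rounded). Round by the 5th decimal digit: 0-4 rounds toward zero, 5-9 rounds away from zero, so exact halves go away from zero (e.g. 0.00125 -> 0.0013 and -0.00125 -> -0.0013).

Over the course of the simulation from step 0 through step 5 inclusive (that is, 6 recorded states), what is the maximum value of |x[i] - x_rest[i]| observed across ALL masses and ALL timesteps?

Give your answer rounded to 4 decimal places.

Answer: 2.2560

Derivation:
Step 0: x=[7.0000 12.0000 16.0000] v=[0.0000 0.0000 0.0000]
Step 1: x=[6.5000 11.8750 16.2500] v=[-1.0000 -0.2500 0.5000]
Step 2: x=[5.7188 11.6250 16.6563] v=[-1.5625 -0.5000 0.8125]
Step 3: x=[4.9844 11.2656 17.0548] v=[-1.4688 -0.7188 0.7969]
Step 4: x=[4.5742 10.8447 17.2560] v=[-0.8204 -0.8418 0.4023]
Step 5: x=[4.5881 10.4414 17.1043] v=[0.0278 -0.8066 -0.3034]
Max displacement = 2.2560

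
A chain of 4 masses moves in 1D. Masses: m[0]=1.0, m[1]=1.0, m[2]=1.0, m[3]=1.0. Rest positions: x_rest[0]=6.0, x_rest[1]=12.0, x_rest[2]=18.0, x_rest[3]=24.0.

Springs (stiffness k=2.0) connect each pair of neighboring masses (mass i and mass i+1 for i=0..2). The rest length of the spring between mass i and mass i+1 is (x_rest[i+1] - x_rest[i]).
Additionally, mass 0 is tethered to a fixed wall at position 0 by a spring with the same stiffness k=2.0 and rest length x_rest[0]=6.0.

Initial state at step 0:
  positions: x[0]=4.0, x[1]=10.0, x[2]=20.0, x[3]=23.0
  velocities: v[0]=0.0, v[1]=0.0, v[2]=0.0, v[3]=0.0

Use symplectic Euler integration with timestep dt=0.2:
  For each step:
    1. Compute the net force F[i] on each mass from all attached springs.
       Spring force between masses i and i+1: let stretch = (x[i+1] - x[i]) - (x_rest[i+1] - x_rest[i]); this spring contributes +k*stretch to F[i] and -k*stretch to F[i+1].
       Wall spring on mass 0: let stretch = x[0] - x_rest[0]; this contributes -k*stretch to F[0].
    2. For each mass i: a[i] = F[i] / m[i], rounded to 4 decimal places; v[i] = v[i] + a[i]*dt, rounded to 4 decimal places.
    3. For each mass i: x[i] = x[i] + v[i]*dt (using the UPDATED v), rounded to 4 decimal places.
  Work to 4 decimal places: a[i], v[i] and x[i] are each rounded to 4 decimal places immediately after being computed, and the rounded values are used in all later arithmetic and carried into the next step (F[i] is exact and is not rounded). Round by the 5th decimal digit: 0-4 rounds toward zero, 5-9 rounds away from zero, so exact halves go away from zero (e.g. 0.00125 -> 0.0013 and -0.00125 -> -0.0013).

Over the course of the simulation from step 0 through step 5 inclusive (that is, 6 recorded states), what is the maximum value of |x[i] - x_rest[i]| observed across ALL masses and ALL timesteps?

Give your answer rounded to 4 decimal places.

Step 0: x=[4.0000 10.0000 20.0000 23.0000] v=[0.0000 0.0000 0.0000 0.0000]
Step 1: x=[4.1600 10.3200 19.4400 23.2400] v=[0.8000 1.6000 -2.8000 1.2000]
Step 2: x=[4.4800 10.8768 18.4544 23.6560] v=[1.6000 2.7840 -4.9280 2.0800]
Step 3: x=[4.9533 11.5281 17.2787 24.1359] v=[2.3667 3.2563 -5.8784 2.3994]
Step 4: x=[5.5564 12.1134 16.1915 24.5472] v=[3.0153 2.9266 -5.4358 2.0565]
Step 5: x=[6.2395 12.5004 15.4465 24.7700] v=[3.4155 1.9350 -3.7248 1.1142]
Max displacement = 2.5535

Answer: 2.5535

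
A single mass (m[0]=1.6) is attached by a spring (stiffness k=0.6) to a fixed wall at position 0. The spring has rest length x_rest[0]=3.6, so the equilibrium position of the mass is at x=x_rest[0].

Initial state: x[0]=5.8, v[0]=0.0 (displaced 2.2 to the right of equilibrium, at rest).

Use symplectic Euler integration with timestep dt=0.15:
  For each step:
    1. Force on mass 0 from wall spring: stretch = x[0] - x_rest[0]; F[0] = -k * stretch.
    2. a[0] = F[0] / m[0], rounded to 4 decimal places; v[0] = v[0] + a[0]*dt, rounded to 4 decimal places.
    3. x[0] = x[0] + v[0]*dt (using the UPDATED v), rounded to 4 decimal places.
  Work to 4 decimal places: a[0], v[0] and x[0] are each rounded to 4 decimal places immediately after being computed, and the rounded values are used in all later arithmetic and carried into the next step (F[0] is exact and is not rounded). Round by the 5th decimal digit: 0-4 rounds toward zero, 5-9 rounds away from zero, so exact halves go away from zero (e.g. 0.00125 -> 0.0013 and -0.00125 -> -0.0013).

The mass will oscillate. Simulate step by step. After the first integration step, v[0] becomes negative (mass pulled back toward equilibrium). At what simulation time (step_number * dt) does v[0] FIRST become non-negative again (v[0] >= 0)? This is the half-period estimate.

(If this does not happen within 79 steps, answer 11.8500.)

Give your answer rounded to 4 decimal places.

Answer: 5.2500

Derivation:
Step 0: x=[5.8000] v=[0.0000]
Step 1: x=[5.7814] v=[-0.1238]
Step 2: x=[5.7444] v=[-0.2465]
Step 3: x=[5.6893] v=[-0.3671]
Step 4: x=[5.6166] v=[-0.4846]
Step 5: x=[5.5269] v=[-0.5980]
Step 6: x=[5.4209] v=[-0.7064]
Step 7: x=[5.2996] v=[-0.8088]
Step 8: x=[5.1639] v=[-0.9044]
Step 9: x=[5.0150] v=[-0.9924]
Step 10: x=[4.8542] v=[-1.0720]
Step 11: x=[4.6828] v=[-1.1425]
Step 12: x=[4.5023] v=[-1.2034]
Step 13: x=[4.3142] v=[-1.2542]
Step 14: x=[4.1200] v=[-1.2944]
Step 15: x=[3.9214] v=[-1.3237]
Step 16: x=[3.7201] v=[-1.3418]
Step 17: x=[3.5178] v=[-1.3486]
Step 18: x=[3.3162] v=[-1.3440]
Step 19: x=[3.1170] v=[-1.3280]
Step 20: x=[2.9219] v=[-1.3008]
Step 21: x=[2.7325] v=[-1.2627]
Step 22: x=[2.5504] v=[-1.2139]
Step 23: x=[2.3772] v=[-1.1549]
Step 24: x=[2.2143] v=[-1.0861]
Step 25: x=[2.0631] v=[-1.0082]
Step 26: x=[1.9248] v=[-0.9218]
Step 27: x=[1.8007] v=[-0.8276]
Step 28: x=[1.6917] v=[-0.7264]
Step 29: x=[1.5988] v=[-0.6191]
Step 30: x=[1.5228] v=[-0.5065]
Step 31: x=[1.4643] v=[-0.3897]
Step 32: x=[1.4239] v=[-0.2696]
Step 33: x=[1.4018] v=[-0.1472]
Step 34: x=[1.3983] v=[-0.0236]
Step 35: x=[1.4133] v=[0.1002]
First v>=0 after going negative at step 35, time=5.2500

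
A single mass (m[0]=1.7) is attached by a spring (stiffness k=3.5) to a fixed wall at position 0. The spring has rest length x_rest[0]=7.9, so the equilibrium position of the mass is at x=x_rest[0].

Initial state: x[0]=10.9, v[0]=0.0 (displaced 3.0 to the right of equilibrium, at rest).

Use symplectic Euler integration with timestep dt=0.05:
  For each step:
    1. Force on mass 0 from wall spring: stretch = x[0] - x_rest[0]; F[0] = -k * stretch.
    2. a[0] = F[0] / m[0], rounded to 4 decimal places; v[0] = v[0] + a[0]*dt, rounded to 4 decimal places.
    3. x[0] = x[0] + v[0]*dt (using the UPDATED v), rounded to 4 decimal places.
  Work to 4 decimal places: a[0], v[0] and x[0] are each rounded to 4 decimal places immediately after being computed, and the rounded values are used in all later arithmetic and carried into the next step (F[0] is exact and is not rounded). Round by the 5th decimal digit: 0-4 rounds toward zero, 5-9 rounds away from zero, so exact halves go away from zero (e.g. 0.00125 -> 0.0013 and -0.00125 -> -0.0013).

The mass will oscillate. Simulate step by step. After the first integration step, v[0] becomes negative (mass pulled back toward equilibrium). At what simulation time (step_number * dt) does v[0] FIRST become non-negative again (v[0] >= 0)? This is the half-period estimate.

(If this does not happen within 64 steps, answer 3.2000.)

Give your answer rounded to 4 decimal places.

Answer: 2.2000

Derivation:
Step 0: x=[10.9000] v=[0.0000]
Step 1: x=[10.8846] v=[-0.3088]
Step 2: x=[10.8538] v=[-0.6160]
Step 3: x=[10.8078] v=[-0.9201]
Step 4: x=[10.7468] v=[-1.2194]
Step 5: x=[10.6712] v=[-1.5125]
Step 6: x=[10.5813] v=[-1.7978]
Step 7: x=[10.4776] v=[-2.0738]
Step 8: x=[10.3606] v=[-2.3391]
Step 9: x=[10.2310] v=[-2.5924]
Step 10: x=[10.0894] v=[-2.8324]
Step 11: x=[9.9365] v=[-3.0578]
Step 12: x=[9.7731] v=[-3.2674]
Step 13: x=[9.6001] v=[-3.4602]
Step 14: x=[9.4183] v=[-3.6352]
Step 15: x=[9.2287] v=[-3.7915]
Step 16: x=[9.0323] v=[-3.9283]
Step 17: x=[8.8301] v=[-4.0449]
Step 18: x=[8.6231] v=[-4.1406]
Step 19: x=[8.4124] v=[-4.2150]
Step 20: x=[8.1990] v=[-4.2677]
Step 21: x=[7.9841] v=[-4.2985]
Step 22: x=[7.7687] v=[-4.3072]
Step 23: x=[7.5540] v=[-4.2937]
Step 24: x=[7.3411] v=[-4.2581]
Step 25: x=[7.1311] v=[-4.2006]
Step 26: x=[6.9250] v=[-4.1215]
Step 27: x=[6.7239] v=[-4.0211]
Step 28: x=[6.5289] v=[-3.9000]
Step 29: x=[6.3410] v=[-3.7589]
Step 30: x=[6.1611] v=[-3.5984]
Step 31: x=[5.9901] v=[-3.4194]
Step 32: x=[5.8290] v=[-3.2228]
Step 33: x=[5.6785] v=[-3.0096]
Step 34: x=[5.5395] v=[-2.7809]
Step 35: x=[5.4126] v=[-2.5379]
Step 36: x=[5.2985] v=[-2.2818]
Step 37: x=[5.1978] v=[-2.0140]
Step 38: x=[5.1110] v=[-1.7358]
Step 39: x=[5.0386] v=[-1.4487]
Step 40: x=[4.9809] v=[-1.1541]
Step 41: x=[4.9382] v=[-0.8536]
Step 42: x=[4.9108] v=[-0.5487]
Step 43: x=[4.8988] v=[-0.2410]
Step 44: x=[4.9022] v=[0.0679]
First v>=0 after going negative at step 44, time=2.2000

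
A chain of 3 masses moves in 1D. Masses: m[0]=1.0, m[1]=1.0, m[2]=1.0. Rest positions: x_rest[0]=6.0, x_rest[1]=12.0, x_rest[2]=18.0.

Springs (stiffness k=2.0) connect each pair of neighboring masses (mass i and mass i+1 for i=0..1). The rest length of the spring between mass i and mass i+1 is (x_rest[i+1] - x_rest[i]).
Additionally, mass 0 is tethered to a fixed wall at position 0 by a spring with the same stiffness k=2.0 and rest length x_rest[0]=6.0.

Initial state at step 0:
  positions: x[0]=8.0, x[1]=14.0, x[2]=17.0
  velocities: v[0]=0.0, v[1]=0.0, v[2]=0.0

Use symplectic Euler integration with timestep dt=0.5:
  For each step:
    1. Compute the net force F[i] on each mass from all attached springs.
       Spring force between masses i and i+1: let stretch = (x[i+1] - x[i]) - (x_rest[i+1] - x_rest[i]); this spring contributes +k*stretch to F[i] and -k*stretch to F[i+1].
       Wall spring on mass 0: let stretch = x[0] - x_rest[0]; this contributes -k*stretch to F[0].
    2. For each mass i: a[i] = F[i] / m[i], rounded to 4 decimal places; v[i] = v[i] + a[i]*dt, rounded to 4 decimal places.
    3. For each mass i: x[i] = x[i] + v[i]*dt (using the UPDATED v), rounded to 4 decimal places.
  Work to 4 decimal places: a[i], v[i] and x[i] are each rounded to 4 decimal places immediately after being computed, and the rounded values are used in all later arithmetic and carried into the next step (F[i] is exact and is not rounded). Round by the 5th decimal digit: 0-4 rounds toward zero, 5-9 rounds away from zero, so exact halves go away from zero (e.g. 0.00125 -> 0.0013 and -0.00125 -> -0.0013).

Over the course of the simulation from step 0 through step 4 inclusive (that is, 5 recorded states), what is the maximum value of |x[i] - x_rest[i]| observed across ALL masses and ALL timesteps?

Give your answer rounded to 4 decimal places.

Step 0: x=[8.0000 14.0000 17.0000] v=[0.0000 0.0000 0.0000]
Step 1: x=[7.0000 12.5000 18.5000] v=[-2.0000 -3.0000 3.0000]
Step 2: x=[5.2500 11.2500 20.0000] v=[-3.5000 -2.5000 3.0000]
Step 3: x=[3.8750 11.3750 20.1250] v=[-2.7500 0.2500 0.2500]
Step 4: x=[4.3125 12.1250 18.8750] v=[0.8750 1.5000 -2.5000]
Max displacement = 2.1250

Answer: 2.1250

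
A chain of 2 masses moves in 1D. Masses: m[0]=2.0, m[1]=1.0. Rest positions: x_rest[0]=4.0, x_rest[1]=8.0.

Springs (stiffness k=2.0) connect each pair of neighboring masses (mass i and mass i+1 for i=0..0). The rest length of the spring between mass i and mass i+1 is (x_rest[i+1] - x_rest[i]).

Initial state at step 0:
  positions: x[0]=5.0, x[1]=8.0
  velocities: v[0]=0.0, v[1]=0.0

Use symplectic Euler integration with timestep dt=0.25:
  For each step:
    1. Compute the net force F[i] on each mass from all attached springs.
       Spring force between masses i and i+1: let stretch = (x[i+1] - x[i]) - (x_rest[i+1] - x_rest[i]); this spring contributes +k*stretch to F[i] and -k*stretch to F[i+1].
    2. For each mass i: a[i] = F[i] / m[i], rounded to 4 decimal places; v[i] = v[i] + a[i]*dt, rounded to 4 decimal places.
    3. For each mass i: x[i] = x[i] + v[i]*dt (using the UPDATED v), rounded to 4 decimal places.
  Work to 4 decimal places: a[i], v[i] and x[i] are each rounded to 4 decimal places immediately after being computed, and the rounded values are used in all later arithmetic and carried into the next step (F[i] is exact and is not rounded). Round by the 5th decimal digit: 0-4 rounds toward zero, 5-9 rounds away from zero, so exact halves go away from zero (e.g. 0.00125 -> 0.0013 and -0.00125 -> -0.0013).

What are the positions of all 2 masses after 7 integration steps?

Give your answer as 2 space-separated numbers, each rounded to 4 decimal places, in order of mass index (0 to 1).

Step 0: x=[5.0000 8.0000] v=[0.0000 0.0000]
Step 1: x=[4.9375 8.1250] v=[-0.2500 0.5000]
Step 2: x=[4.8242 8.3516] v=[-0.4531 0.9063]
Step 3: x=[4.6814 8.6373] v=[-0.5713 1.1426]
Step 4: x=[4.5358 8.9285] v=[-0.5823 1.1647]
Step 5: x=[4.4148 9.1706] v=[-0.4841 0.9684]
Step 6: x=[4.3410 9.3182] v=[-0.2952 0.5905]
Step 7: x=[4.3283 9.3437] v=[-0.0509 0.1019]

Answer: 4.3283 9.3437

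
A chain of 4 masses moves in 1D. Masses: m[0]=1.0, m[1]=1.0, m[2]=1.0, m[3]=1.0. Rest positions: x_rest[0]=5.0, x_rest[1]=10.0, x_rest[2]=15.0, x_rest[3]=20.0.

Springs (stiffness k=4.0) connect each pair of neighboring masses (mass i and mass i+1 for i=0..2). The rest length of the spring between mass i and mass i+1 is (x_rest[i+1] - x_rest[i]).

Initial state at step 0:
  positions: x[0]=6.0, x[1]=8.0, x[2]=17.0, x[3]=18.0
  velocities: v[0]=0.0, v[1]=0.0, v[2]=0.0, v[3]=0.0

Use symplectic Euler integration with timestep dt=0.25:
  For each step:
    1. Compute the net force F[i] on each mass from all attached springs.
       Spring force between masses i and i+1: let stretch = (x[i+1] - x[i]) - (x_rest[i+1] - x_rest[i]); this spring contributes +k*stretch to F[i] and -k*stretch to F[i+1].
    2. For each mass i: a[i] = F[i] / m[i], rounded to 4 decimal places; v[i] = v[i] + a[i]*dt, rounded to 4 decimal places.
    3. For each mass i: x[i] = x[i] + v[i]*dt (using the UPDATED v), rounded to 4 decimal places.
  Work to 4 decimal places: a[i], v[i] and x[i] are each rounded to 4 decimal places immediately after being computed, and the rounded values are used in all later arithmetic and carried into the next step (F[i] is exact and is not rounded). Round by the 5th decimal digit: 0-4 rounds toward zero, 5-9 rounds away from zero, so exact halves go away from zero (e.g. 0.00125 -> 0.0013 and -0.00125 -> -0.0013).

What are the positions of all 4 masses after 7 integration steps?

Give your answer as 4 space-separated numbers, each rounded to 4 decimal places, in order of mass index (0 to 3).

Answer: 4.6444 8.1604 16.6873 19.5081

Derivation:
Step 0: x=[6.0000 8.0000 17.0000 18.0000] v=[0.0000 0.0000 0.0000 0.0000]
Step 1: x=[5.2500 9.7500 15.0000 19.0000] v=[-3.0000 7.0000 -8.0000 4.0000]
Step 2: x=[4.3750 11.6875 12.6875 20.2500] v=[-3.5000 7.7500 -9.2500 5.0000]
Step 3: x=[4.0781 12.0469 12.0156 20.8594] v=[-1.1875 1.4375 -2.6875 2.4375]
Step 4: x=[4.5234 10.4063 13.5625 20.5078] v=[1.7813 -6.5626 6.1876 -1.4063]
Step 5: x=[5.1895 8.0840 16.0567 19.6699] v=[2.6642 -9.2893 9.9767 -3.3516]
Step 6: x=[5.3292 7.0312 17.4610 19.1787] v=[0.5587 -4.2111 5.6172 -1.9648]
Step 7: x=[4.6444 8.1604 16.6873 19.5081] v=[-2.7393 4.5167 -3.0949 1.3175]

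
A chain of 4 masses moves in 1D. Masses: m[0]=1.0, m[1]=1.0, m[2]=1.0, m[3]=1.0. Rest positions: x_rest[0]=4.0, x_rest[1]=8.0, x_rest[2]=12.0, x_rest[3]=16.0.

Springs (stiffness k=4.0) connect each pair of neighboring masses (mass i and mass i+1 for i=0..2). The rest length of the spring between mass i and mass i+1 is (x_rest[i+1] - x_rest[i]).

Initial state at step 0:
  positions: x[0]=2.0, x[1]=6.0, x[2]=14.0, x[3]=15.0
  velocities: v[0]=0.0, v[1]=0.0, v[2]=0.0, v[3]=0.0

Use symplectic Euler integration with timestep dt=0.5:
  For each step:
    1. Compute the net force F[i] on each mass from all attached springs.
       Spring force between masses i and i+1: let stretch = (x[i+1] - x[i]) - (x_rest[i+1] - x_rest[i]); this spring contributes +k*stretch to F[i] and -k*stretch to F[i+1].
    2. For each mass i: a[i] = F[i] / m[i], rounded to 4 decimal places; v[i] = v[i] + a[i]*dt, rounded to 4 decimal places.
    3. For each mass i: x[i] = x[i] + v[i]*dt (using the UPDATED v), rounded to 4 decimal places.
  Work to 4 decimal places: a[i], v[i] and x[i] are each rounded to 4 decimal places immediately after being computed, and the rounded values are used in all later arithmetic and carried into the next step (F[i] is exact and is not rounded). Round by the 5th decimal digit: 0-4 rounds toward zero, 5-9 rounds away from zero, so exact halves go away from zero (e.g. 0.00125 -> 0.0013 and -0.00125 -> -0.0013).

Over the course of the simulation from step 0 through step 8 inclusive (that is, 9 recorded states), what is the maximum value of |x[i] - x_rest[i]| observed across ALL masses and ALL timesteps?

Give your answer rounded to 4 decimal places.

Step 0: x=[2.0000 6.0000 14.0000 15.0000] v=[0.0000 0.0000 0.0000 0.0000]
Step 1: x=[2.0000 10.0000 7.0000 18.0000] v=[0.0000 8.0000 -14.0000 6.0000]
Step 2: x=[6.0000 3.0000 14.0000 14.0000] v=[8.0000 -14.0000 14.0000 -8.0000]
Step 3: x=[3.0000 10.0000 10.0000 14.0000] v=[-6.0000 14.0000 -8.0000 0.0000]
Step 4: x=[3.0000 10.0000 10.0000 14.0000] v=[0.0000 0.0000 0.0000 0.0000]
Step 5: x=[6.0000 3.0000 14.0000 14.0000] v=[6.0000 -14.0000 8.0000 0.0000]
Step 6: x=[2.0000 10.0000 7.0000 18.0000] v=[-8.0000 14.0000 -14.0000 8.0000]
Step 7: x=[2.0000 6.0000 14.0000 15.0000] v=[0.0000 -8.0000 14.0000 -6.0000]
Step 8: x=[2.0000 6.0000 14.0000 15.0000] v=[0.0000 0.0000 0.0000 0.0000]
Max displacement = 5.0000

Answer: 5.0000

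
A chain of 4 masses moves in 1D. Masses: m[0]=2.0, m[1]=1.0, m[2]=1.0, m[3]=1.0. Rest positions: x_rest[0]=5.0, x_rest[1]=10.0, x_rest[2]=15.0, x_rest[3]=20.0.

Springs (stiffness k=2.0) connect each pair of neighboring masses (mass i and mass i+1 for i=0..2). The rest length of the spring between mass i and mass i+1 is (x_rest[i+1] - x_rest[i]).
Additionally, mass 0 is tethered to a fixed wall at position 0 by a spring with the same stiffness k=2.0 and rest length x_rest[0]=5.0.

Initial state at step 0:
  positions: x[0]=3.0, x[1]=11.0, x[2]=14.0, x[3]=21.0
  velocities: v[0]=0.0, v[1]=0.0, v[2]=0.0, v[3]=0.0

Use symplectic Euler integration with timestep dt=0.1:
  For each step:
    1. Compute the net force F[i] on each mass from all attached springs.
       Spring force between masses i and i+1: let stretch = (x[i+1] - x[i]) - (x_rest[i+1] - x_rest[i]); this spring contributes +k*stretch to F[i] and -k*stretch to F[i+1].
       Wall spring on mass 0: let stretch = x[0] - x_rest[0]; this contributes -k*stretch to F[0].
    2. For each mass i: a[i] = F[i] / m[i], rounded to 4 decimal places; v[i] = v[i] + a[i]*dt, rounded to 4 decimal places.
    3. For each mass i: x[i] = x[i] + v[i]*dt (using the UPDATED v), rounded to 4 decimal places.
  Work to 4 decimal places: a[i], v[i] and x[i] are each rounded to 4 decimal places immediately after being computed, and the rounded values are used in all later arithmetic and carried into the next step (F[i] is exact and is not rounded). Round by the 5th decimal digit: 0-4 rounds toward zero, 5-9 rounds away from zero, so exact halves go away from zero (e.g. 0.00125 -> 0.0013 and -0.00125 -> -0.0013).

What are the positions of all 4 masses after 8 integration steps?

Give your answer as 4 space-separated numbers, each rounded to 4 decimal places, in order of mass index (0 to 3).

Answer: 4.4259 8.6032 15.8004 19.9920

Derivation:
Step 0: x=[3.0000 11.0000 14.0000 21.0000] v=[0.0000 0.0000 0.0000 0.0000]
Step 1: x=[3.0500 10.9000 14.0800 20.9600] v=[0.5000 -1.0000 0.8000 -0.4000]
Step 2: x=[3.1480 10.7066 14.2340 20.8824] v=[0.9800 -1.9340 1.5400 -0.7760]
Step 3: x=[3.2901 10.4326 14.4504 20.7718] v=[1.4211 -2.7402 2.1642 -1.1057]
Step 4: x=[3.4707 10.0961 14.7129 20.6348] v=[1.8063 -3.3651 2.6249 -1.3700]
Step 5: x=[3.6829 9.7194 15.0015 20.4794] v=[2.1218 -3.7668 2.8859 -1.5544]
Step 6: x=[3.9186 9.3276 15.2940 20.3144] v=[2.3572 -3.9177 2.9251 -1.6500]
Step 7: x=[4.1692 8.9470 15.5676 20.1490] v=[2.5062 -3.8062 2.7359 -1.6541]
Step 8: x=[4.4259 8.6032 15.8004 19.9920] v=[2.5671 -3.4376 2.3281 -1.5704]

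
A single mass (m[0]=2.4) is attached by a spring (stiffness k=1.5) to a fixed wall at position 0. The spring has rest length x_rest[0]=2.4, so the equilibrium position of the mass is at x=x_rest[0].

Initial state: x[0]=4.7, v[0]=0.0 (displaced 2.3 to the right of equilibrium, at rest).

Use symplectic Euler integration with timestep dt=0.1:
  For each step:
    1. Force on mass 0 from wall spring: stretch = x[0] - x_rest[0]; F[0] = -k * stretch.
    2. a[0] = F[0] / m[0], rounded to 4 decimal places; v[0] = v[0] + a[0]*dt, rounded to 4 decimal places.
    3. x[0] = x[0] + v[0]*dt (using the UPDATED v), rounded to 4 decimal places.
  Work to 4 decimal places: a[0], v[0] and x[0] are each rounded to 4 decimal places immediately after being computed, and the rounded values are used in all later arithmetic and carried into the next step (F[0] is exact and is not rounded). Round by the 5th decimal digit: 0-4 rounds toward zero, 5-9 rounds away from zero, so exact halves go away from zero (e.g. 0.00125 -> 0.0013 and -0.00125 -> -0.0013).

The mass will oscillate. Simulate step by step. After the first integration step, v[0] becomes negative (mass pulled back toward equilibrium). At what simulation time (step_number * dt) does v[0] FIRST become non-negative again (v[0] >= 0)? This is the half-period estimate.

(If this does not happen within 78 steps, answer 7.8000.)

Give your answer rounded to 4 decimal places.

Answer: 4.0000

Derivation:
Step 0: x=[4.7000] v=[0.0000]
Step 1: x=[4.6856] v=[-0.1438]
Step 2: x=[4.6569] v=[-0.2867]
Step 3: x=[4.6141] v=[-0.4278]
Step 4: x=[4.5575] v=[-0.5662]
Step 5: x=[4.4874] v=[-0.7010]
Step 6: x=[4.4043] v=[-0.8315]
Step 7: x=[4.3086] v=[-0.9568]
Step 8: x=[4.2010] v=[-1.0761]
Step 9: x=[4.0821] v=[-1.1887]
Step 10: x=[3.9527] v=[-1.2938]
Step 11: x=[3.8136] v=[-1.3908]
Step 12: x=[3.6657] v=[-1.4792]
Step 13: x=[3.5099] v=[-1.5583]
Step 14: x=[3.3471] v=[-1.6277]
Step 15: x=[3.1784] v=[-1.6869]
Step 16: x=[3.0048] v=[-1.7356]
Step 17: x=[2.8275] v=[-1.7734]
Step 18: x=[2.6475] v=[-1.8001]
Step 19: x=[2.4659] v=[-1.8156]
Step 20: x=[2.2839] v=[-1.8197]
Step 21: x=[2.1027] v=[-1.8124]
Step 22: x=[1.9233] v=[-1.7938]
Step 23: x=[1.7469] v=[-1.7640]
Step 24: x=[1.5746] v=[-1.7232]
Step 25: x=[1.4074] v=[-1.6716]
Step 26: x=[1.2464] v=[-1.6096]
Step 27: x=[1.0927] v=[-1.5375]
Step 28: x=[0.9471] v=[-1.4558]
Step 29: x=[0.8106] v=[-1.3650]
Step 30: x=[0.6840] v=[-1.2657]
Step 31: x=[0.5682] v=[-1.1585]
Step 32: x=[0.4638] v=[-1.0440]
Step 33: x=[0.3715] v=[-0.9230]
Step 34: x=[0.2919] v=[-0.7962]
Step 35: x=[0.2255] v=[-0.6644]
Step 36: x=[0.1727] v=[-0.5285]
Step 37: x=[0.1338] v=[-0.3893]
Step 38: x=[0.1090] v=[-0.2477]
Step 39: x=[0.0986] v=[-0.1045]
Step 40: x=[0.1025] v=[0.0393]
First v>=0 after going negative at step 40, time=4.0000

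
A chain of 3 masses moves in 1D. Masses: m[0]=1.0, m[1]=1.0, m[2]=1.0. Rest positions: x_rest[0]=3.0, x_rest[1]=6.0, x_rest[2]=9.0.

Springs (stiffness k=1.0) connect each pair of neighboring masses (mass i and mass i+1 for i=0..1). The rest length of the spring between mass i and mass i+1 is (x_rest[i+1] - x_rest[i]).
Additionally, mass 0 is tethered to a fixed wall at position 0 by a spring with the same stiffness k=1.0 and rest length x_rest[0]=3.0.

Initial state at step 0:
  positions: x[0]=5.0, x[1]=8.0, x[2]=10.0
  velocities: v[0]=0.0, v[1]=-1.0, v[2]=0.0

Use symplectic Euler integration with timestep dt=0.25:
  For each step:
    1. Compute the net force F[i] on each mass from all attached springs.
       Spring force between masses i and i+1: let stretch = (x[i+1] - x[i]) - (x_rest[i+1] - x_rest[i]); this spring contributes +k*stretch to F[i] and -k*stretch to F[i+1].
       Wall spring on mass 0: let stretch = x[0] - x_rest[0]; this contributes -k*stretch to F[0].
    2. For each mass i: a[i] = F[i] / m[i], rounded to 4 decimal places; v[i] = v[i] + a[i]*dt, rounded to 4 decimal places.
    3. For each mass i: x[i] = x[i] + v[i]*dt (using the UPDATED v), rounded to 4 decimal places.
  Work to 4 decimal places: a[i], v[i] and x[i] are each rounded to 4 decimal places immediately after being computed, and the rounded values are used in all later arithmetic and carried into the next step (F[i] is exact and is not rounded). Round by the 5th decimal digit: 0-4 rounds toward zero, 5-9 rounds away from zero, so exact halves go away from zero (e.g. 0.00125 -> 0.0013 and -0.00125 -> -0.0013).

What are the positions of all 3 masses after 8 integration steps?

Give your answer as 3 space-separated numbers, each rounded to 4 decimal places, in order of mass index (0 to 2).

Answer: 1.8869 5.9423 10.1853

Derivation:
Step 0: x=[5.0000 8.0000 10.0000] v=[0.0000 -1.0000 0.0000]
Step 1: x=[4.8750 7.6875 10.0625] v=[-0.5000 -1.2500 0.2500]
Step 2: x=[4.6211 7.3477 10.1641] v=[-1.0156 -1.3594 0.4063]
Step 3: x=[4.2488 7.0135 10.2772] v=[-1.4892 -1.3370 0.4522]
Step 4: x=[3.7838 6.7104 10.3738] v=[-1.8602 -1.2123 0.3863]
Step 5: x=[3.2652 6.4534 10.4289] v=[-2.0745 -1.0281 0.2205]
Step 6: x=[2.7418 6.2456 10.4231] v=[-2.0938 -0.8313 -0.0234]
Step 7: x=[2.2660 6.0799 10.3437] v=[-1.9033 -0.6629 -0.3178]
Step 8: x=[1.8869 5.9423 10.1853] v=[-1.5163 -0.5504 -0.6338]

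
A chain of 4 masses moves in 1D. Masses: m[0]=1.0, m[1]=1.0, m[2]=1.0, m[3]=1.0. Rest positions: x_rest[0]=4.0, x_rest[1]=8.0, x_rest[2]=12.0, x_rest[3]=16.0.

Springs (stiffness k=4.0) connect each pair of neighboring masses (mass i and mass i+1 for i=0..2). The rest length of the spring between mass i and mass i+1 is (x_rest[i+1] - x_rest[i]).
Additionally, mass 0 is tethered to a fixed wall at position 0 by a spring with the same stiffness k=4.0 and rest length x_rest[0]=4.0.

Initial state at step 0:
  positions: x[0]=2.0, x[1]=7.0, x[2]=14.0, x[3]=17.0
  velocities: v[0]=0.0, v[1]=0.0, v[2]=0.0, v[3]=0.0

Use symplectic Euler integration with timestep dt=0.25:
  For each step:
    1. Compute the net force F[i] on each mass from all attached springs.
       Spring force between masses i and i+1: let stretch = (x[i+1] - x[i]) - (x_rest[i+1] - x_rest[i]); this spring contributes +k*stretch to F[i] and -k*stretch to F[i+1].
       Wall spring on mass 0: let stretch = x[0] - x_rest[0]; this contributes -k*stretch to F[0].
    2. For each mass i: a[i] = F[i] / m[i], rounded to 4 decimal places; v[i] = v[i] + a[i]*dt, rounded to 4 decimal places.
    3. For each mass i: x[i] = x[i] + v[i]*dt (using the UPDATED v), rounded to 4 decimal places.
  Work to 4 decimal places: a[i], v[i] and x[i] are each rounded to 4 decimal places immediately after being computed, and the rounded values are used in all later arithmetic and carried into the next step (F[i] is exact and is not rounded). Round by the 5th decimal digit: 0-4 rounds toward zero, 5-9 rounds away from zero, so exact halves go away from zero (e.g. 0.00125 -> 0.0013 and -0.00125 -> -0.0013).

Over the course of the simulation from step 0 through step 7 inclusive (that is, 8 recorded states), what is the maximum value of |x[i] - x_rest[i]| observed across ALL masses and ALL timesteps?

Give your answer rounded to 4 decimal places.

Step 0: x=[2.0000 7.0000 14.0000 17.0000] v=[0.0000 0.0000 0.0000 0.0000]
Step 1: x=[2.7500 7.5000 13.0000 17.2500] v=[3.0000 2.0000 -4.0000 1.0000]
Step 2: x=[4.0000 8.1875 11.6875 17.4375] v=[5.0000 2.7500 -5.2500 0.7500]
Step 3: x=[5.2969 8.7031 10.9375 17.1875] v=[5.1875 2.0625 -3.0000 -1.0000]
Step 4: x=[6.1211 8.9258 11.1914 16.3750] v=[3.2968 0.8907 1.0156 -3.2500]
Step 5: x=[6.1162 9.0137 12.1748 15.2666] v=[-0.0196 0.3516 3.9336 -4.4336]
Step 6: x=[5.3066 9.1675 13.1409 14.3853] v=[-3.2383 0.6152 3.8643 -3.5254]
Step 7: x=[4.1356 9.3494 13.4247 14.1929] v=[-4.6840 0.7277 1.1353 -0.7698]
Max displacement = 2.1211

Answer: 2.1211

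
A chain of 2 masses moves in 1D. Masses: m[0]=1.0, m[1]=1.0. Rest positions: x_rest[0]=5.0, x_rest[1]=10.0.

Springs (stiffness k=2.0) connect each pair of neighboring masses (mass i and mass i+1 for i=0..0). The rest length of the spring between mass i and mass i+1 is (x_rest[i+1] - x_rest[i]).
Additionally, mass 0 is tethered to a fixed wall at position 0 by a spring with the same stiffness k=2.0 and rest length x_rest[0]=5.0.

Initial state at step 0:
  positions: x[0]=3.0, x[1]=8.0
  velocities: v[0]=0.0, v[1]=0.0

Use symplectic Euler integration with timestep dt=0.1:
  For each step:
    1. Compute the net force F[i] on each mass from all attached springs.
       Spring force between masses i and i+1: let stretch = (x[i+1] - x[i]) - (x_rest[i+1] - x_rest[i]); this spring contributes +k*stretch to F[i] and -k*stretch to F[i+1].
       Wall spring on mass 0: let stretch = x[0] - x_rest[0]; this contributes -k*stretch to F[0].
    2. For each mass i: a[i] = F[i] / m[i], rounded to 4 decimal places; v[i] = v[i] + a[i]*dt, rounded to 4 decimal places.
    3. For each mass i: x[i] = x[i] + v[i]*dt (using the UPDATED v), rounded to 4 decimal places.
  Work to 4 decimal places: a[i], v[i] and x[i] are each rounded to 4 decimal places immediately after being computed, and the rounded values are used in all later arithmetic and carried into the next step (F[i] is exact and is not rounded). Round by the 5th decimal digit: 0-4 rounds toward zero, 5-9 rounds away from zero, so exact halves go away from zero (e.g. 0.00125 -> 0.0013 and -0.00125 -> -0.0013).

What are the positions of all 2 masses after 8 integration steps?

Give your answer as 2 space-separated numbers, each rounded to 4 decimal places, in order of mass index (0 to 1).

Step 0: x=[3.0000 8.0000] v=[0.0000 0.0000]
Step 1: x=[3.0400 8.0000] v=[0.4000 0.0000]
Step 2: x=[3.1184 8.0008] v=[0.7840 0.0080]
Step 3: x=[3.2321 8.0040] v=[1.1368 0.0315]
Step 4: x=[3.3766 8.0117] v=[1.4448 0.0771]
Step 5: x=[3.5463 8.0267] v=[1.6965 0.1501]
Step 6: x=[3.7346 8.0521] v=[1.8833 0.2540]
Step 7: x=[3.9346 8.0912] v=[1.9999 0.3905]
Step 8: x=[4.1390 8.1471] v=[2.0443 0.5592]

Answer: 4.1390 8.1471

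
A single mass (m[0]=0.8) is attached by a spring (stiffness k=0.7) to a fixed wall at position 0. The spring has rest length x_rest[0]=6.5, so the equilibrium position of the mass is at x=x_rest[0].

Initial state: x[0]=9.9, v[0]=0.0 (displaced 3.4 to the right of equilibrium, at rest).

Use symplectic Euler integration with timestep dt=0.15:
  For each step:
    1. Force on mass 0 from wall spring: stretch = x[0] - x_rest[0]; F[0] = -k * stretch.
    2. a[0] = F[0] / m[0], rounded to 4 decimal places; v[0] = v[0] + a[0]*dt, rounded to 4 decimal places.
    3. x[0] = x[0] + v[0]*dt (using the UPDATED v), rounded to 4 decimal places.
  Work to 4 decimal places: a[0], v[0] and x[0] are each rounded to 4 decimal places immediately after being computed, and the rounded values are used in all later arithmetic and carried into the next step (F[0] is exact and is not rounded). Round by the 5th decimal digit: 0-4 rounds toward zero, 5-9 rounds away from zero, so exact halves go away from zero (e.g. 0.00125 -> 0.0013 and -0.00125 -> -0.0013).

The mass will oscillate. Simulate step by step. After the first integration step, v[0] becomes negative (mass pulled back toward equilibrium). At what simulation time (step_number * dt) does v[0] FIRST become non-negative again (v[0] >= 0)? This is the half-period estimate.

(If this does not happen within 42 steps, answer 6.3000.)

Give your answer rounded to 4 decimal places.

Step 0: x=[9.9000] v=[0.0000]
Step 1: x=[9.8331] v=[-0.4463]
Step 2: x=[9.7005] v=[-0.8838]
Step 3: x=[9.5049] v=[-1.3039]
Step 4: x=[9.2502] v=[-1.6983]
Step 5: x=[8.9413] v=[-2.0593]
Step 6: x=[8.5843] v=[-2.3797]
Step 7: x=[8.1863] v=[-2.6533]
Step 8: x=[7.7551] v=[-2.8746]
Step 9: x=[7.2992] v=[-3.0393]
Step 10: x=[6.8276] v=[-3.1442]
Step 11: x=[6.3495] v=[-3.1872]
Step 12: x=[5.8744] v=[-3.1674]
Step 13: x=[5.4116] v=[-3.0853]
Step 14: x=[4.9702] v=[-2.9424]
Step 15: x=[4.5590] v=[-2.7416]
Step 16: x=[4.1860] v=[-2.4868]
Step 17: x=[3.8585] v=[-2.1831]
Step 18: x=[3.5830] v=[-1.8364]
Step 19: x=[3.3650] v=[-1.4535]
Step 20: x=[3.2087] v=[-1.0420]
Step 21: x=[3.1172] v=[-0.6100]
Step 22: x=[3.0923] v=[-0.1660]
Step 23: x=[3.1345] v=[0.2813]
First v>=0 after going negative at step 23, time=3.4500

Answer: 3.4500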